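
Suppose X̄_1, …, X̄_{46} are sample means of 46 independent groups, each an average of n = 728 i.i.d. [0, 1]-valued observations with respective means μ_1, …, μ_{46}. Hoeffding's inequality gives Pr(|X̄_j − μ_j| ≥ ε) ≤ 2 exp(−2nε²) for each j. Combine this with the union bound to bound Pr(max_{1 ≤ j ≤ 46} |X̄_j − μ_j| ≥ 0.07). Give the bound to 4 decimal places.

Per-experiment Hoeffding bound: 2·exp(−2·728·0.07²) = 2·exp(−7.13440) = 0.0015944.
Union bound over 46 events: 46·0.0015944 = 0.07334.

0.0733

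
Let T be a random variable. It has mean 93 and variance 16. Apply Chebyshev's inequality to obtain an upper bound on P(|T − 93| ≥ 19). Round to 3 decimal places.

Chebyshev: P(|T − μ| ≥ t) ≤ Var(T)/t².
Bound = 16 / 361 = 0.0443.

0.044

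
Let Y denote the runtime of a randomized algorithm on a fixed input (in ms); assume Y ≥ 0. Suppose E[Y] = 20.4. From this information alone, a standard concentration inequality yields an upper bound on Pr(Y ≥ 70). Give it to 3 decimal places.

0.291

Only the mean of a non-negative variable is known, so Markov's inequality is the applicable tail bound.
Markov's inequality: for a non-negative random variable, Pr(Y ≥ a) ≤ E[Y]/a.
Here E[Y] = 20.4 and a = 70, so the bound is 20.4/70 = 0.2914.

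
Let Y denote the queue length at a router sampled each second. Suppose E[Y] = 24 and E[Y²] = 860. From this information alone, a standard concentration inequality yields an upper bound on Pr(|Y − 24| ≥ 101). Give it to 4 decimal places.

The first two moments determine the variance, so Chebyshev's inequality is the sharpest standard bound available.
Var(Y) = E[Y²] − (E[Y])² = 860 − 576 = 284.
Chebyshev's inequality: Pr(|Y − μ| ≥ t) ≤ Var(Y)/t² = 284/10201 = 0.0278.

0.0278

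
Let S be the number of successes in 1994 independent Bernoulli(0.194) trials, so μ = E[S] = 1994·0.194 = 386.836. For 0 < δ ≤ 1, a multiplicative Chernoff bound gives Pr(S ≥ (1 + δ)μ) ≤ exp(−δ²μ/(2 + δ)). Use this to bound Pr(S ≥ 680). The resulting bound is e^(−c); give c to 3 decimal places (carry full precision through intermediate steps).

80.561

Write 680 = (1 + δ)μ, so δ = 680/386.836 − 1 = 0.7578509…
Then the exponent is δ²μ/(2 + δ) = (680 − μ)² / (μ·(2 + δ)) = 80.560771.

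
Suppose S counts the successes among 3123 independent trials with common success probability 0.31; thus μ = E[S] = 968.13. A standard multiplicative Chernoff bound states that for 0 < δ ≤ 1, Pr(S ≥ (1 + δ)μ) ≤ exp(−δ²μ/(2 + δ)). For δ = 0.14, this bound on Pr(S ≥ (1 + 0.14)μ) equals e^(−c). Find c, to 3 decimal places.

8.867

c = δ²μ/(2 + δ) = 0.14²·968.13/(2 + 0.14) = 8.8670.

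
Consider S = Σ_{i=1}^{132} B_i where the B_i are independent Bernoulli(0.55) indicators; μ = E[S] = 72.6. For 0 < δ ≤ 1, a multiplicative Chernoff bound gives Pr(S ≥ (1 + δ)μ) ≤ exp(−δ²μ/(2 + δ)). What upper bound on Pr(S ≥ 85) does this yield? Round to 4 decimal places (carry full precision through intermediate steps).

0.3770

Write 85 = (1 + δ)μ, so δ = 85/72.6 − 1 = 0.1707989…
Then the exponent is δ²μ/(2 + δ) = (85 − μ)² / (μ·(2 + δ)) = 0.975635.
Bound = exp(−0.975635) = 0.37695.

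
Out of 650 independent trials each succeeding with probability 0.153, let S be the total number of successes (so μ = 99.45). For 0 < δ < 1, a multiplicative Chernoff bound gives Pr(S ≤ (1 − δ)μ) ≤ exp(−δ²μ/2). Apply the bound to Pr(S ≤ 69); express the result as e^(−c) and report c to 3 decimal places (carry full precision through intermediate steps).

Write 69 = (1 − δ)μ, so δ = 1 − 69/99.45 = 0.306184…
Then the exponent is δ²μ/2 = (μ − 69)²/(2μ) = 4.661652.

4.662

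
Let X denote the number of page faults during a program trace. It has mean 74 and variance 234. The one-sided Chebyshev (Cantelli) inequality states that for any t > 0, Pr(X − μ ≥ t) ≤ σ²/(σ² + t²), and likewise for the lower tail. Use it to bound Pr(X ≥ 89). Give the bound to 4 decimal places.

Here σ² = 234 and t = 15, so σ² + t² = 459.
Cantelli's bound: 234/459 = 0.5098.

0.5098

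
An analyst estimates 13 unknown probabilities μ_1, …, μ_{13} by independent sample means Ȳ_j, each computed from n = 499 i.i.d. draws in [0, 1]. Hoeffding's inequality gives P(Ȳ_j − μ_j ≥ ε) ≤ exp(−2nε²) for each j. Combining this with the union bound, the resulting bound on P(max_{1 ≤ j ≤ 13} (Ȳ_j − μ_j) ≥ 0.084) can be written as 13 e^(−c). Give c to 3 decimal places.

Union bound over the 13 events: P(max_{1 ≤ j ≤ 13} (Ȳ_j − μ_j) ≥ 0.084) ≤ 13·exp(−2nε²) = 13 exp(−2·499·0.084²).
So c = 2·499·0.084² = 7.0419.

7.042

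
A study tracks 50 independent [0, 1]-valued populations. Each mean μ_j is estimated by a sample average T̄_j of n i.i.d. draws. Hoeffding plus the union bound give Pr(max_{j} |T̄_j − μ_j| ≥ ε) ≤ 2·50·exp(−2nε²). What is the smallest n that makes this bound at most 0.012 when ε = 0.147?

209

Need 2·50·exp(−2nε²) ≤ 0.012, i.e. exp(−2nε²) ≤ 0.012/100.
So 2nε² ≥ ln(100/0.012) = 9.028019.
Hence n ≥ 9.028019/(2·0.147²) = 208.895.
The smallest integer n is 209.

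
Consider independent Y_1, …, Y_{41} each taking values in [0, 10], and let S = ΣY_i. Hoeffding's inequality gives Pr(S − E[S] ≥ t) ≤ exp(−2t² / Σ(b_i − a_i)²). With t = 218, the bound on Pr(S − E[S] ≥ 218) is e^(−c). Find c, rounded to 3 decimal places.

23.182

Σ(b_i − a_i)² = 41·(10)² = 4100.
c = 2t²/4100 = 2·218²/4100 = 23.1824.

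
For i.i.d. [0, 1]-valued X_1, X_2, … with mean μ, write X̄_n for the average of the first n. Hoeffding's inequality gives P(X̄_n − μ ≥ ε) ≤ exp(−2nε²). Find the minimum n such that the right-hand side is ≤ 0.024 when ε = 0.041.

1110

Require exp(−2nε²) ≤ 0.024, i.e. 2nε² ≥ ln(1/0.024) = 3.729701.
So n ≥ 3.729701 / (2·0.041²) = 1109.370.
The smallest integer n is 1110.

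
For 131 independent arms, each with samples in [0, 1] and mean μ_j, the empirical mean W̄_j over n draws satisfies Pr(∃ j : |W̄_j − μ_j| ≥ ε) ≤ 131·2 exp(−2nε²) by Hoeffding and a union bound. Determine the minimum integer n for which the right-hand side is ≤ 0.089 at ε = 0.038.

Need 2·131·exp(−2nε²) ≤ 0.089, i.e. exp(−2nε²) ≤ 0.089/262.
So 2nε² ≥ ln(262/0.089) = 7.987463.
Hence n ≥ 7.987463/(2·0.038²) = 2765.742.
The smallest integer n is 2766.

2766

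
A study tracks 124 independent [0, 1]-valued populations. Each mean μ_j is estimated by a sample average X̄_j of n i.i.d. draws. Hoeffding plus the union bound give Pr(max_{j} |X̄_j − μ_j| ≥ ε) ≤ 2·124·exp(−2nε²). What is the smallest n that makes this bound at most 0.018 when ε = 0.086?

Need 2·124·exp(−2nε²) ≤ 0.018, i.e. exp(−2nε²) ≤ 0.018/248.
So 2nε² ≥ ln(248/0.018) = 9.530812.
Hence n ≥ 9.530812/(2·0.086²) = 644.322.
The smallest integer n is 645.

645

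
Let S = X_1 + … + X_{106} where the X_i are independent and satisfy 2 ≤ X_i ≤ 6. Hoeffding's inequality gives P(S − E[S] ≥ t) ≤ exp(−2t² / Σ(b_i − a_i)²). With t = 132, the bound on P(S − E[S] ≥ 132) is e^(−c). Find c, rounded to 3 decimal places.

Σ(b_i − a_i)² = 106·(4)² = 1696.
c = 2t²/1696 = 2·132²/1696 = 20.5472.

20.547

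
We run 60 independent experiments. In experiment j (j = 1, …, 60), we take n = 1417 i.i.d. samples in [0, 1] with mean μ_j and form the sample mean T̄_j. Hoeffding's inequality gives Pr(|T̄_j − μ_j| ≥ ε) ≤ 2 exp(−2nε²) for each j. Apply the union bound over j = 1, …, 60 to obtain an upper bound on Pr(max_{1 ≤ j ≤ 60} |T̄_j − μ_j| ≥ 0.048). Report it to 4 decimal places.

0.1752

Per-experiment Hoeffding bound: 2·exp(−2·1417·0.048²) = 2·exp(−6.52954) = 0.0029194.
Union bound over 60 events: 60·0.0029194 = 0.17516.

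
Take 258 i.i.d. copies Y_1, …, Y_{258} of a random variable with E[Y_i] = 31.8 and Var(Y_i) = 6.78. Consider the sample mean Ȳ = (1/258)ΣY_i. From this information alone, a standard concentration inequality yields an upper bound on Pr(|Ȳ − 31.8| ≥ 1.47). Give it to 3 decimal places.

With mean and variance of each term known, Chebyshev's inequality bounds the deviation of the sum (or sample mean).
Var(Ȳ) = Var(Y_i)/n = 6.78/258 = 0.026279.
Chebyshev: Pr(|Ȳ − 31.8| ≥ 1.47) ≤ Var(Ȳ)/(1.47)² = 6.78/(258·1.47²) = 0.0122.

0.012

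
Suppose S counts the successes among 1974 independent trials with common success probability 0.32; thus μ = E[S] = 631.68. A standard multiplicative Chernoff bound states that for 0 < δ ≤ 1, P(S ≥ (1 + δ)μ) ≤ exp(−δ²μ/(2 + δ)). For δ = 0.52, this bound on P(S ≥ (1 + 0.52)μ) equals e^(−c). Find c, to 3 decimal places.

c = δ²μ/(2 + δ) = 0.52²·631.68/(2 + 0.52) = 67.7803.

67.780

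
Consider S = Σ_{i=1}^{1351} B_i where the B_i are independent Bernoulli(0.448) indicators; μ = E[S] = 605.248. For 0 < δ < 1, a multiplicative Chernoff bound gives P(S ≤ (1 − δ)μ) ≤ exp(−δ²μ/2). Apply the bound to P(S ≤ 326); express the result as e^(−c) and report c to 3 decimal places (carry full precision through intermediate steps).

64.419

Write 326 = (1 − δ)μ, so δ = 1 − 326/605.248 = 0.4613778…
Then the exponent is δ²μ/2 = (μ − 326)²/(2μ) = 64.419416.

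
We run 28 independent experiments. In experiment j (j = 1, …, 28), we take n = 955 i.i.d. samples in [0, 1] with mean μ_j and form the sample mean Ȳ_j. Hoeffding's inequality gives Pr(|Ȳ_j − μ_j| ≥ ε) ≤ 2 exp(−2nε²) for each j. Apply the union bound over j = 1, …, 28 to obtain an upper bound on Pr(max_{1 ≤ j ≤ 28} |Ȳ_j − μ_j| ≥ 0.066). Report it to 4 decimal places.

Per-experiment Hoeffding bound: 2·exp(−2·955·0.066²) = 2·exp(−8.31996) = 0.00048721.
Union bound over 28 events: 28·0.00048721 = 0.01364.

0.0136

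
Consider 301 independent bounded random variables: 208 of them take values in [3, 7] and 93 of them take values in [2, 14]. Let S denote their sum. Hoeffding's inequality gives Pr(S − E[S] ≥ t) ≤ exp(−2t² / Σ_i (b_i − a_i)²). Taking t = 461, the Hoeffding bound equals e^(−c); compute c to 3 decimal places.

25.421

Σ(b_i − a_i)² = 208·4² + 93·12² = 16720.
c = 2t² / 16720 = 2·461² / 16720 = 25.4212.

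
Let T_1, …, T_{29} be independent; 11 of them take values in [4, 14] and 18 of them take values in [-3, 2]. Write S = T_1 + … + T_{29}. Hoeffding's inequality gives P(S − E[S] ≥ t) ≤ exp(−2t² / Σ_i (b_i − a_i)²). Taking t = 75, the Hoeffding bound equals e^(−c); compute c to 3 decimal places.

Σ(b_i − a_i)² = 11·10² + 18·5² = 1550.
c = 2t² / 1550 = 2·75² / 1550 = 7.2581.

7.258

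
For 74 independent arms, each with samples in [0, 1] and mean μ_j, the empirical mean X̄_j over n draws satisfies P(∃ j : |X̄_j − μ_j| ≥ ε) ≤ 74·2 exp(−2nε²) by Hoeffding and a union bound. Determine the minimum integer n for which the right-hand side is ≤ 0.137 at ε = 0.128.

Need 2·74·exp(−2nε²) ≤ 0.137, i.e. exp(−2nε²) ≤ 0.137/148.
So 2nε² ≥ ln(148/0.137) = 6.984987.
Hence n ≥ 6.984987/(2·0.128²) = 213.165.
The smallest integer n is 214.

214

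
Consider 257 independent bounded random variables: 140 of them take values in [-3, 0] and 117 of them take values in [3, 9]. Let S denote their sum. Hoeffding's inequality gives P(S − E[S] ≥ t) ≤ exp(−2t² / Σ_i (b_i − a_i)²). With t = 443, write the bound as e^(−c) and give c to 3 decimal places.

Σ(b_i − a_i)² = 140·3² + 117·6² = 5472.
c = 2t² / 5472 = 2·443² / 5472 = 71.7284.

71.728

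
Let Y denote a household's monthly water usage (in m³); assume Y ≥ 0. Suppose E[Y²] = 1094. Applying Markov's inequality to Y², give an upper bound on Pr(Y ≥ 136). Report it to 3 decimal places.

Since Y ≥ 0, the event {Y ≥ 136} is the same as {Y² ≥ 18496}.
Markov's inequality applied to Y² gives Pr(Y² ≥ 18496) ≤ E[Y²]/18496 = 1094/18496 = 0.0591.

0.059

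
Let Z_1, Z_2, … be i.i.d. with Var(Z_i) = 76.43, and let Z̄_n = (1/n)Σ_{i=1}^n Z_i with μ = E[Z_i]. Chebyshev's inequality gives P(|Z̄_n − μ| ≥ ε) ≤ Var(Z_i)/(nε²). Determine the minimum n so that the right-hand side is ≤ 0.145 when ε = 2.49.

86

Require 76.43/(n·2.49²) ≤ 0.145, i.e. n ≥ 76.43/(0.145·2.49²) = 85.015.
The smallest integer n is 86.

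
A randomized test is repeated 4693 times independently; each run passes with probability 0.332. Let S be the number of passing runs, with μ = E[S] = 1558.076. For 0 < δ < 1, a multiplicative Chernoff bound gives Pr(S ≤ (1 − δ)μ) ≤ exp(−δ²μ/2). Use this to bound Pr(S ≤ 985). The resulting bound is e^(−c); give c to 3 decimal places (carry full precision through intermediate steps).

105.392

Write 985 = (1 − δ)μ, so δ = 1 − 985/1558.076 = 0.36781…
Then the exponent is δ²μ/2 = (μ − 985)²/(2μ) = 105.391554.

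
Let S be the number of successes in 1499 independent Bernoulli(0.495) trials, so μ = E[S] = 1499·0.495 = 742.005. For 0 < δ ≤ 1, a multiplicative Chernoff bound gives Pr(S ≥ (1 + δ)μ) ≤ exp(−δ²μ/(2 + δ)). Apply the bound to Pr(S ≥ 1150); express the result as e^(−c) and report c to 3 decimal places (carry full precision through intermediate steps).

Write 1150 = (1 + δ)μ, so δ = 1150/742.005 − 1 = 0.5498548…
Then the exponent is δ²μ/(2 + δ) = (1150 − μ)² / (μ·(2 + δ)) = 87.980698.

87.981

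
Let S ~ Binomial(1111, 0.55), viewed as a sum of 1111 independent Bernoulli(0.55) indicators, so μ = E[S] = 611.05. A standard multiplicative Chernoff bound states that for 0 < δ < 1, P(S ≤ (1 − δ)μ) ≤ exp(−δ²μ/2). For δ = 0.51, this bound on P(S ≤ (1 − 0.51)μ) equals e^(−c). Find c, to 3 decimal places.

c = δ²μ/2 = 0.51²·611.05/2 = 79.4671.

79.467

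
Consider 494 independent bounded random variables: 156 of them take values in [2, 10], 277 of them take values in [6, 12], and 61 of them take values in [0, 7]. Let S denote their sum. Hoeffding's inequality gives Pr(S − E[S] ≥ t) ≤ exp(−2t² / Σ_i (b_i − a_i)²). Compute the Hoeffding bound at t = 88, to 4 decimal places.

0.5092

Σ(b_i − a_i)² = 156·8² + 277·6² + 61·7² = 22945.
Exponent = 2·88² / 22945 = 0.67501.
Bound = exp(−0.67501) = 0.50915.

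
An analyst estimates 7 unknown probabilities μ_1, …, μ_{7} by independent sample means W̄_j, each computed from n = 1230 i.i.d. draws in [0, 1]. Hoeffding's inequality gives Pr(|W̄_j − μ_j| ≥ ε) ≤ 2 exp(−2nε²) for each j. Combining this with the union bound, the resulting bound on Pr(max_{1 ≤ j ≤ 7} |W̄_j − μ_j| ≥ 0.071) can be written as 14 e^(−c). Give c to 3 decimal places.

12.401

Union bound over the 7 events: Pr(max_{1 ≤ j ≤ 7} |W̄_j − μ_j| ≥ 0.071) ≤ 7·2·exp(−2nε²) = 14 exp(−2·1230·0.071²).
So c = 2·1230·0.071² = 12.4009.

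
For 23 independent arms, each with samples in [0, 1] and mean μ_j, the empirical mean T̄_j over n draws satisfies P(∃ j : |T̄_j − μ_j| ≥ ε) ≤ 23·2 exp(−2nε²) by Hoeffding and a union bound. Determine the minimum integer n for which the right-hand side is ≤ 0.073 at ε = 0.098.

Need 2·23·exp(−2nε²) ≤ 0.073, i.e. exp(−2nε²) ≤ 0.073/46.
So 2nε² ≥ ln(46/0.073) = 6.445937.
Hence n ≥ 6.445937/(2·0.098²) = 335.586.
The smallest integer n is 336.

336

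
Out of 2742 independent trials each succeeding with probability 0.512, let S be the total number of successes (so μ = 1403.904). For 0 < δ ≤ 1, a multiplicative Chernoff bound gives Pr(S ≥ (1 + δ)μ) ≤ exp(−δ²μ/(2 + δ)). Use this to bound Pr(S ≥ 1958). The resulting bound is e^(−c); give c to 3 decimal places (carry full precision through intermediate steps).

91.324

Write 1958 = (1 + δ)μ, so δ = 1958/1403.904 − 1 = 0.3946823…
Then the exponent is δ²μ/(2 + δ) = (1958 − μ)² / (μ·(2 + δ)) = 91.323957.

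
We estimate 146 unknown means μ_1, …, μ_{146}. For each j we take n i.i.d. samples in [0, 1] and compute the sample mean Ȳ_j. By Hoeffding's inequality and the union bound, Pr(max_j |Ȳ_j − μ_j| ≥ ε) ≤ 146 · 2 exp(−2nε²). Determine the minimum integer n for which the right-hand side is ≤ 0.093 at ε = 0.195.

Need 2·146·exp(−2nε²) ≤ 0.093, i.e. exp(−2nε²) ≤ 0.093/292.
So 2nε² ≥ ln(292/0.093) = 8.051910.
Hence n ≥ 8.051910/(2·0.195²) = 105.877.
The smallest integer n is 106.

106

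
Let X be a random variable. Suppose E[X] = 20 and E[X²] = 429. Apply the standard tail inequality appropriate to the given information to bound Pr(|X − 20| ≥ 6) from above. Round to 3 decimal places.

0.806

The first two moments determine the variance, so Chebyshev's inequality is the sharpest standard bound available.
Var(X) = E[X²] − (E[X])² = 429 − 400 = 29.
Chebyshev's inequality: Pr(|X − μ| ≥ t) ≤ Var(X)/t² = 29/36 = 0.8056.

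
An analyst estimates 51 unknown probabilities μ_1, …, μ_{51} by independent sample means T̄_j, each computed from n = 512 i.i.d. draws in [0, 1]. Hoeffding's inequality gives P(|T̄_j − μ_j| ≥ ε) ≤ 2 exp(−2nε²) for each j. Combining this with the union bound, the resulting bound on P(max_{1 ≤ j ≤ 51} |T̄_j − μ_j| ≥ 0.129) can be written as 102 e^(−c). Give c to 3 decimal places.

Union bound over the 51 events: P(max_{1 ≤ j ≤ 51} |T̄_j − μ_j| ≥ 0.129) ≤ 51·2·exp(−2nε²) = 102 exp(−2·512·0.129²).
So c = 2·512·0.129² = 17.0404.

17.040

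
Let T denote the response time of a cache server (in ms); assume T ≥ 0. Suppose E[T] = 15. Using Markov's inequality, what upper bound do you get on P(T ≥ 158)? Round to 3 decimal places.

0.095

Markov's inequality: for a non-negative random variable, P(T ≥ a) ≤ E[T]/a.
Here E[T] = 15 and a = 158, so the bound is 15/158 = 0.0949.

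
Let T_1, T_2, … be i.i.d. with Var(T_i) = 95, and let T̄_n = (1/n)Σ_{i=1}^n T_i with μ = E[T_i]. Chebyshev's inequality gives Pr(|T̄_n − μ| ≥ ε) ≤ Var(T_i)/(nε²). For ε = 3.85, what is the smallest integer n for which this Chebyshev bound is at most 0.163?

40

Require 95/(n·3.85²) ≤ 0.163, i.e. n ≥ 95/(0.163·3.85²) = 39.320.
The smallest integer n is 40.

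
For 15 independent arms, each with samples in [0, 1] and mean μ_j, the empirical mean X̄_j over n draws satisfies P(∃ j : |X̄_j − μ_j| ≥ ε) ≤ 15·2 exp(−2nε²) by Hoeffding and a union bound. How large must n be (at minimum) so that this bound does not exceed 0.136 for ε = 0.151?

Need 2·15·exp(−2nε²) ≤ 0.136, i.e. exp(−2nε²) ≤ 0.136/30.
So 2nε² ≥ ln(30/0.136) = 5.396298.
Hence n ≥ 5.396298/(2·0.151²) = 118.335.
The smallest integer n is 119.

119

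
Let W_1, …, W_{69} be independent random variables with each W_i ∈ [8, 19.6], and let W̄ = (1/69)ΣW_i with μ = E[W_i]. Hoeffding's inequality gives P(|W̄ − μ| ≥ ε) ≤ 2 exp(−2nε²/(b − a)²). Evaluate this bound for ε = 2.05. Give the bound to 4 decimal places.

0.0269

Exponent: 2nε²/(b − a)² = 2·69·2.05² / 11.6² = 4.30994.
Bound = 2·exp(−4.30994) = 0.02687.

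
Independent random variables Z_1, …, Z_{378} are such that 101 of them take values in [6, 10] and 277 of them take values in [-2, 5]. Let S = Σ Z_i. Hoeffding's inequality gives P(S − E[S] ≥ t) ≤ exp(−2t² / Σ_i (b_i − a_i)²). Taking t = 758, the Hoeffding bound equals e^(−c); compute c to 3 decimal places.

75.655

Σ(b_i − a_i)² = 101·4² + 277·7² = 15189.
c = 2t² / 15189 = 2·758² / 15189 = 75.6553.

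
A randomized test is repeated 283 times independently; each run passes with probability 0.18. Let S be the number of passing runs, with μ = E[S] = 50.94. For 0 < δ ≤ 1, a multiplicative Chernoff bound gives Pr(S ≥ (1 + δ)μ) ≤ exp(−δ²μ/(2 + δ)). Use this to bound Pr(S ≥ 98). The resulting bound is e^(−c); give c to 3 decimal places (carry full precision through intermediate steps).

14.869

Write 98 = (1 + δ)μ, so δ = 98/50.94 − 1 = 0.923832…
Then the exponent is δ²μ/(2 + δ) = (98 − μ)² / (μ·(2 + δ)) = 14.869368.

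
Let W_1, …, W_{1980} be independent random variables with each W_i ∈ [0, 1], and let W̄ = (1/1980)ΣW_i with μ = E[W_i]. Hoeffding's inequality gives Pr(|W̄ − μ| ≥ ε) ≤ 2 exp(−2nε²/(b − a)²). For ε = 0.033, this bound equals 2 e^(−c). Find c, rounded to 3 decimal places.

4.312

c = 2nε²/(b − a)² = 2·1980·0.033² / 1² = 4.3124.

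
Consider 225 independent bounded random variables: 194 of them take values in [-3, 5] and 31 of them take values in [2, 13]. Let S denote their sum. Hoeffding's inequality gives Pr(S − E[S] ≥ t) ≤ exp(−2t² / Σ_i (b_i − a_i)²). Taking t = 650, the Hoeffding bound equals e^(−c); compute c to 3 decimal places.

Σ(b_i − a_i)² = 194·8² + 31·11² = 16167.
c = 2t² / 16167 = 2·650² / 16167 = 52.2670.

52.267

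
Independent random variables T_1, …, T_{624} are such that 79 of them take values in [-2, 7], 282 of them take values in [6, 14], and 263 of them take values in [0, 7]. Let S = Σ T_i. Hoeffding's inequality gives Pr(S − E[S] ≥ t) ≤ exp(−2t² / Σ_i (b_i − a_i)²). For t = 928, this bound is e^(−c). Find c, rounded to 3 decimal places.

Σ(b_i − a_i)² = 79·9² + 282·8² + 263·7² = 37334.
c = 2t² / 37334 = 2·928² / 37334 = 46.1340.

46.134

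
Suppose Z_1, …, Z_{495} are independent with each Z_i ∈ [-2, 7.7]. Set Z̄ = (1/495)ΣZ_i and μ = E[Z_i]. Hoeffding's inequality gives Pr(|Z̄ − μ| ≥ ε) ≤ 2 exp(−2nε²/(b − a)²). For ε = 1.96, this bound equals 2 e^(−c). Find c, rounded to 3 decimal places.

c = 2nε²/(b − a)² = 2·495·1.96² / 9.7² = 40.4207.

40.421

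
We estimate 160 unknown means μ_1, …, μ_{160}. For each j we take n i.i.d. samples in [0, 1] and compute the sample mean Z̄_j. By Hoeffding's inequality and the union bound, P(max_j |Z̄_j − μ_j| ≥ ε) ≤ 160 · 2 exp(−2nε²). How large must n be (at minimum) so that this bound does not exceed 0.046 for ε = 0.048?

1921

Need 2·160·exp(−2nε²) ≤ 0.046, i.e. exp(−2nε²) ≤ 0.046/320.
So 2nε² ≥ ln(320/0.046) = 8.847435.
Hence n ≥ 8.847435/(2·0.048²) = 1920.016.
The smallest integer n is 1921.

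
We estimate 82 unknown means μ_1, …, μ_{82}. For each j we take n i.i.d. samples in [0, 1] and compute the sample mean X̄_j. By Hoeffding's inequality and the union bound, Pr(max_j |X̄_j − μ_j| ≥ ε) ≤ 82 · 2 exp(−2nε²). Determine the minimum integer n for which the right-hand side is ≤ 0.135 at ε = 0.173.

119

Need 2·82·exp(−2nε²) ≤ 0.135, i.e. exp(−2nε²) ≤ 0.135/164.
So 2nε² ≥ ln(164/0.135) = 7.102347.
Hence n ≥ 7.102347/(2·0.173²) = 118.653.
The smallest integer n is 119.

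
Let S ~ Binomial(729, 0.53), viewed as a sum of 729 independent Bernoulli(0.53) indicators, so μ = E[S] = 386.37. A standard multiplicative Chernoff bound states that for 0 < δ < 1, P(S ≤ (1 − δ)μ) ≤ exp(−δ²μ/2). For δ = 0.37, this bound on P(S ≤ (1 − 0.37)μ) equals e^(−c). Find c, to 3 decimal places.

c = δ²μ/2 = 0.37²·386.37/2 = 26.4470.

26.447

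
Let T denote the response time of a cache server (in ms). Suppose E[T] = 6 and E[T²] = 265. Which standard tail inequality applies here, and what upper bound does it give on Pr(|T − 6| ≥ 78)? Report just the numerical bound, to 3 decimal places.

The first two moments determine the variance, so Chebyshev's inequality is the sharpest standard bound available.
Var(T) = E[T²] − (E[T])² = 265 − 36 = 229.
Chebyshev's inequality: Pr(|T − μ| ≥ t) ≤ Var(T)/t² = 229/6084 = 0.0376.

0.038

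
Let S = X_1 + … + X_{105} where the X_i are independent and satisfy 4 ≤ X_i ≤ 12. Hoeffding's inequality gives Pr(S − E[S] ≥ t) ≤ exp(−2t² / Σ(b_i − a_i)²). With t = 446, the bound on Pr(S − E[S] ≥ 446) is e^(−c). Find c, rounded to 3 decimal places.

Σ(b_i − a_i)² = 105·(8)² = 6720.
c = 2t²/6720 = 2·446²/6720 = 59.2012.

59.201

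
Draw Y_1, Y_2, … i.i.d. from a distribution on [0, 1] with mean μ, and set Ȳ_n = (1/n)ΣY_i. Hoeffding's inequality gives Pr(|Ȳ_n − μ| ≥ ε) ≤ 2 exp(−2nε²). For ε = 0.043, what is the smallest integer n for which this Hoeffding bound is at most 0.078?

Require 2·exp(−2nε²) ≤ 0.078, i.e. 2nε² ≥ ln(2/0.078) = 3.244194.
So n ≥ 3.244194 / (2·0.043²) = 877.283.
The smallest integer n is 878.

878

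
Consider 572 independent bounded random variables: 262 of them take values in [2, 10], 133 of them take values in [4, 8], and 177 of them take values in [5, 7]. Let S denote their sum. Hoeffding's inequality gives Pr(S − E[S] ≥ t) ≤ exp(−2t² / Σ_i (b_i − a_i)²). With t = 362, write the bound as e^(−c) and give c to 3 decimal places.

Σ(b_i − a_i)² = 262·8² + 133·4² + 177·2² = 19604.
c = 2t² / 19604 = 2·362² / 19604 = 13.3691.

13.369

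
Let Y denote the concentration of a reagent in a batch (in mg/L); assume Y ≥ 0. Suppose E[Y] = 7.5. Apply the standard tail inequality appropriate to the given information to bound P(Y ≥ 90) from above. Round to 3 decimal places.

0.083

Only the mean of a non-negative variable is known, so Markov's inequality is the applicable tail bound.
Markov's inequality: for a non-negative random variable, P(Y ≥ a) ≤ E[Y]/a.
Here E[Y] = 7.5 and a = 90, so the bound is 7.5/90 = 0.0833.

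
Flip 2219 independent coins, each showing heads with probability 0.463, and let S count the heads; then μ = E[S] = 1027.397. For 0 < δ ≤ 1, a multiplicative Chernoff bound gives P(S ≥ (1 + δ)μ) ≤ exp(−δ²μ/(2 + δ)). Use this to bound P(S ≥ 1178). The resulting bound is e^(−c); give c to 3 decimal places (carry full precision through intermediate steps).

Write 1178 = (1 + δ)μ, so δ = 1178/1027.397 − 1 = 0.146587…
Then the exponent is δ²μ/(2 + δ) = (1178 − μ)² / (μ·(2 + δ)) = 10.284436.

10.284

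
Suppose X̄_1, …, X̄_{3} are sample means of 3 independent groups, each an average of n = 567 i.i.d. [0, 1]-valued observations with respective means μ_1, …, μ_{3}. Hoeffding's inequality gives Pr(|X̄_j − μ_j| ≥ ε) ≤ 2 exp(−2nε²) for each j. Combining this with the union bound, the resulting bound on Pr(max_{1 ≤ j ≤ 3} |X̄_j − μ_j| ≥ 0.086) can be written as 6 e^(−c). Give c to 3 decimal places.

8.387

Union bound over the 3 events: Pr(max_{1 ≤ j ≤ 3} |X̄_j − μ_j| ≥ 0.086) ≤ 3·2·exp(−2nε²) = 6 exp(−2·567·0.086²).
So c = 2·567·0.086² = 8.3871.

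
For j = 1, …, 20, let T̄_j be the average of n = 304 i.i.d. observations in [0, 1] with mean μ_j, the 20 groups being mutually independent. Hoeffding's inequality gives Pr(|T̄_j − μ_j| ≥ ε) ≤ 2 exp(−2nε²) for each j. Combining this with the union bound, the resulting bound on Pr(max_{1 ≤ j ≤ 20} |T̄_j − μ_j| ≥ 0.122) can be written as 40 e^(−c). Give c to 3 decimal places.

Union bound over the 20 events: Pr(max_{1 ≤ j ≤ 20} |T̄_j − μ_j| ≥ 0.122) ≤ 20·2·exp(−2nε²) = 40 exp(−2·304·0.122²).
So c = 2·304·0.122² = 9.0495.

9.049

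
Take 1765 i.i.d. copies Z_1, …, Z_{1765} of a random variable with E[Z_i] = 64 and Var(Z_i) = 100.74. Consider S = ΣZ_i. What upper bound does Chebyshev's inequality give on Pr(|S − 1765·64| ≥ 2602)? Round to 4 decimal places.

Var(S) = n·Var(Z_i) = 1765·100.74 = 177806.1.
Chebyshev: Pr(|S − 1765·64| ≥ 2602) ≤ Var(S)/2602² = 177806.1/6770404 = 0.0263.

0.0263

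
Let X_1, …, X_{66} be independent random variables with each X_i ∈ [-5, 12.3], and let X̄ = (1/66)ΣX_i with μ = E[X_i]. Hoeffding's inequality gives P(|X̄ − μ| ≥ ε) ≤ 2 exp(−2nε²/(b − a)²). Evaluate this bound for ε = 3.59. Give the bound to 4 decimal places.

Exponent: 2nε²/(b − a)² = 2·66·3.59² / 17.3² = 5.68422.
Bound = 2·exp(−5.68422) = 0.00680.

0.0068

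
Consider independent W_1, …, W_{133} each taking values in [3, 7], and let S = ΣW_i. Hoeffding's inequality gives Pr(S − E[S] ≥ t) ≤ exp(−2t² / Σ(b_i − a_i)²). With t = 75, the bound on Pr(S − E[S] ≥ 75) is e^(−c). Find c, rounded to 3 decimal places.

5.287

Σ(b_i − a_i)² = 133·(4)² = 2128.
c = 2t²/2128 = 2·75²/2128 = 5.2867.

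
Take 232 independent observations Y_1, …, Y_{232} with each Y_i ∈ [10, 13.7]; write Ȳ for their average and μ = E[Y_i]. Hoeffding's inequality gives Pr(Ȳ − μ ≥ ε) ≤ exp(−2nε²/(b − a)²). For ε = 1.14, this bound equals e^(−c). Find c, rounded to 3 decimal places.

c = 2nε²/(b − a)² = 2·232·1.14² / 3.7² = 44.0478.

44.048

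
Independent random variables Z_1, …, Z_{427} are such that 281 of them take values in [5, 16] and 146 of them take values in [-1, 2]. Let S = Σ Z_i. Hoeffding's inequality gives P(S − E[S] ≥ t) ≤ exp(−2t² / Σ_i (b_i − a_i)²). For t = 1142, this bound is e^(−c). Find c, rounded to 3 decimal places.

73.859

Σ(b_i − a_i)² = 281·11² + 146·3² = 35315.
c = 2t² / 35315 = 2·1142² / 35315 = 73.8589.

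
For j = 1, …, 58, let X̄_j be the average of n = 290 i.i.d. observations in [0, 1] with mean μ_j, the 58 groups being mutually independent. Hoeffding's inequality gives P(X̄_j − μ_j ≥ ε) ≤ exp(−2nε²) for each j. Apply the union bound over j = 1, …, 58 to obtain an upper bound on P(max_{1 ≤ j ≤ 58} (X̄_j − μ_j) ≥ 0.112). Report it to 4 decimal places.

Per-experiment Hoeffding bound: exp(−2·290·0.112²) = exp(−7.27552) = 0.00069228.
Union bound over 58 events: 58·0.00069228 = 0.04015.

0.0402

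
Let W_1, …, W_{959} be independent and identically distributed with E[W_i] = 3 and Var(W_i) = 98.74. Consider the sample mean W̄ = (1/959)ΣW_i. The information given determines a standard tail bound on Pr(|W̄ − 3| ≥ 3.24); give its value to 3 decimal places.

0.010

With mean and variance of each term known, Chebyshev's inequality bounds the deviation of the sum (or sample mean).
Var(W̄) = Var(W_i)/n = 98.74/959 = 0.10296.
Chebyshev: Pr(|W̄ − 3| ≥ 3.24) ≤ Var(W̄)/(3.24)² = 98.74/(959·3.24²) = 0.0098.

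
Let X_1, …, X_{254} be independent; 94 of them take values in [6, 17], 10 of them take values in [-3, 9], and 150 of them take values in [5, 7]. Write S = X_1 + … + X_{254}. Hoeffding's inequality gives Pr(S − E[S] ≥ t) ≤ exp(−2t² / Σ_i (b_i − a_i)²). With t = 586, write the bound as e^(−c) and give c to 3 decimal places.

51.200

Σ(b_i − a_i)² = 94·11² + 10·12² + 150·2² = 13414.
c = 2t² / 13414 = 2·586² / 13414 = 51.1996.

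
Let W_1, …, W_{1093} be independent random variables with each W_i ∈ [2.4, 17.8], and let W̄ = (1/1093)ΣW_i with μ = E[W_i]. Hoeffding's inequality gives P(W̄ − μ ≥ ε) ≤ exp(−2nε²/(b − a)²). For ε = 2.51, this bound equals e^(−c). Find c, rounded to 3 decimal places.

c = 2nε²/(b − a)² = 2·1093·2.51² / 15.4² = 58.0706.

58.071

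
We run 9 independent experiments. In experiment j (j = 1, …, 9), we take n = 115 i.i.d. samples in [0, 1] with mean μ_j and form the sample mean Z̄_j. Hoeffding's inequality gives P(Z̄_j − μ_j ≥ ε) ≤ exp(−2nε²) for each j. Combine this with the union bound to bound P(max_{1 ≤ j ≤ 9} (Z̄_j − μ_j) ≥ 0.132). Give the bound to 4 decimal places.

Per-experiment Hoeffding bound: exp(−2·115·0.132²) = exp(−4.00752) = 0.018178.
Union bound over 9 events: 9·0.018178 = 0.16361.

0.1636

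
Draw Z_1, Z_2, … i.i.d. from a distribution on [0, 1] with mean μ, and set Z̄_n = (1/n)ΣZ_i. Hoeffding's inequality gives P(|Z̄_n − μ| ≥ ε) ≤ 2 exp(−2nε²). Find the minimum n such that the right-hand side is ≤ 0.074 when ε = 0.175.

Require 2·exp(−2nε²) ≤ 0.074, i.e. 2nε² ≥ ln(2/0.074) = 3.296837.
So n ≥ 3.296837 / (2·0.175²) = 53.826.
The smallest integer n is 54.

54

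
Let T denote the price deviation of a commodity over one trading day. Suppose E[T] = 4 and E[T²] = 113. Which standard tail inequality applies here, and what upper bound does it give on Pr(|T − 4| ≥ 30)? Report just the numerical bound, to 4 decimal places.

0.1078

The first two moments determine the variance, so Chebyshev's inequality is the sharpest standard bound available.
Var(T) = E[T²] − (E[T])² = 113 − 16 = 97.
Chebyshev's inequality: Pr(|T − μ| ≥ t) ≤ Var(T)/t² = 97/900 = 0.1078.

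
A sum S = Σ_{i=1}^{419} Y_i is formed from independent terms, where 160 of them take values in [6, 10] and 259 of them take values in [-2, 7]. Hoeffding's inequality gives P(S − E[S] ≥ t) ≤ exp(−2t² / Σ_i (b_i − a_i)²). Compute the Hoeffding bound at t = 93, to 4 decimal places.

Σ(b_i − a_i)² = 160·4² + 259·9² = 23539.
Exponent = 2·93² / 23539 = 0.73487.
Bound = exp(−0.73487) = 0.47957.

0.4796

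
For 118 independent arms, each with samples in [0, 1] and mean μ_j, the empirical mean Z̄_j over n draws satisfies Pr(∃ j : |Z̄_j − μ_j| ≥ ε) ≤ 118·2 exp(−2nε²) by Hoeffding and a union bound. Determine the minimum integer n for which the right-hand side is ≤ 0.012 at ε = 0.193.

Need 2·118·exp(−2nε²) ≤ 0.012, i.e. exp(−2nε²) ≤ 0.012/236.
So 2nε² ≥ ln(236/0.012) = 9.886680.
Hence n ≥ 9.886680/(2·0.193²) = 132.711.
The smallest integer n is 133.

133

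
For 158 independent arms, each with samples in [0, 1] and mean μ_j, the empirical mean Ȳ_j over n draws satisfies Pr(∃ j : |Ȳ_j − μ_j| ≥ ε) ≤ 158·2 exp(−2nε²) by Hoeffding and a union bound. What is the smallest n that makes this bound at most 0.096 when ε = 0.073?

760

Need 2·158·exp(−2nε²) ≤ 0.096, i.e. exp(−2nε²) ≤ 0.096/316.
So 2nε² ≥ ln(316/0.096) = 8.099149.
Hence n ≥ 8.099149/(2·0.073²) = 759.913.
The smallest integer n is 760.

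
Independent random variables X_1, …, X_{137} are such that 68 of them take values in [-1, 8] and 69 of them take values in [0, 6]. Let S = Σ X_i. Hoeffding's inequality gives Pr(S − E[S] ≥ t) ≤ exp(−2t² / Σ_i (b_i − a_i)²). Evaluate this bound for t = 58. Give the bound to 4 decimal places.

0.4309

Σ(b_i − a_i)² = 68·9² + 69·6² = 7992.
Exponent = 2·58² / 7992 = 0.84184.
Bound = exp(−0.84184) = 0.43092.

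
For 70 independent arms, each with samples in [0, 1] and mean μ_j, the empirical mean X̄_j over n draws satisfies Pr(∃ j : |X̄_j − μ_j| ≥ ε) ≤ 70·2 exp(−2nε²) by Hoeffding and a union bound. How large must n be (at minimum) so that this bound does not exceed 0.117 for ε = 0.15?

158

Need 2·70·exp(−2nε²) ≤ 0.117, i.e. exp(−2nε²) ≤ 0.117/140.
So 2nε² ≥ ln(140/0.117) = 7.087224.
Hence n ≥ 7.087224/(2·0.15²) = 157.494.
The smallest integer n is 158.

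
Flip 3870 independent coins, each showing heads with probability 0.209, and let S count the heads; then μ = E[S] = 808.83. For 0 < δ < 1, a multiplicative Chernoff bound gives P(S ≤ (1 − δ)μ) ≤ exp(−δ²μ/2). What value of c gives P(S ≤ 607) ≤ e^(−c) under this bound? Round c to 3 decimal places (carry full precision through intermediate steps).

25.182

Write 607 = (1 − δ)μ, so δ = 1 − 607/808.83 = 0.2495333…
Then the exponent is δ²μ/2 = (μ − 607)²/(2μ) = 25.181651.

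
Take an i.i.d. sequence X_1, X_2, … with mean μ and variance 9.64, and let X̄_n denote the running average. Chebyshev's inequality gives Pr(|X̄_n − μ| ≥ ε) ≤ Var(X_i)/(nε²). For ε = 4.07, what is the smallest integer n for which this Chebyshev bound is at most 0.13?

5

Require 9.64/(n·4.07²) ≤ 0.13, i.e. n ≥ 9.64/(0.13·4.07²) = 4.477.
The smallest integer n is 5.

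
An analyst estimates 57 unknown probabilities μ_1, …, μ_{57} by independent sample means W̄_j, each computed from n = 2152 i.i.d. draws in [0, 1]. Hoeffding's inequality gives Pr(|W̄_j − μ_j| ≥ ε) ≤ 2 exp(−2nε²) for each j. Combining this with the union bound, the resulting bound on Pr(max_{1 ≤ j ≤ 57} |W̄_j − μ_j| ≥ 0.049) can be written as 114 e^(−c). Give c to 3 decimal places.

Union bound over the 57 events: Pr(max_{1 ≤ j ≤ 57} |W̄_j − μ_j| ≥ 0.049) ≤ 57·2·exp(−2nε²) = 114 exp(−2·2152·0.049²).
So c = 2·2152·0.049² = 10.3339.

10.334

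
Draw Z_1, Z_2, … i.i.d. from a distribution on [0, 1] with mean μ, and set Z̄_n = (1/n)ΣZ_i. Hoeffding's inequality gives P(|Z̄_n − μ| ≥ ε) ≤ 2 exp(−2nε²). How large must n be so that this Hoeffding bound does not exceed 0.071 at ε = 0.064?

Require 2·exp(−2nε²) ≤ 0.071, i.e. 2nε² ≥ ln(2/0.071) = 3.338223.
So n ≥ 3.338223 / (2·0.064²) = 407.498.
The smallest integer n is 408.

408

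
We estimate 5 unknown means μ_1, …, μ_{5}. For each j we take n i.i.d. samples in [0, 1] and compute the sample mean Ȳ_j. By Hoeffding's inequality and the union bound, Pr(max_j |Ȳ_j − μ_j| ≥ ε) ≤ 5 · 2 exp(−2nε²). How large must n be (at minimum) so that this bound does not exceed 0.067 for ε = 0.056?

799

Need 2·5·exp(−2nε²) ≤ 0.067, i.e. exp(−2nε²) ≤ 0.067/10.
So 2nε² ≥ ln(10/0.067) = 5.005648.
Hence n ≥ 5.005648/(2·0.056²) = 798.094.
The smallest integer n is 799.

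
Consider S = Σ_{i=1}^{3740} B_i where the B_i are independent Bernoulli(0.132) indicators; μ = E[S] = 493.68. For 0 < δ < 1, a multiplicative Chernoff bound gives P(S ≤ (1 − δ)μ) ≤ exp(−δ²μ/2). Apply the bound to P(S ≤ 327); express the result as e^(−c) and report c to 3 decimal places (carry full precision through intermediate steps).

28.138

Write 327 = (1 − δ)μ, so δ = 1 − 327/493.68 = 0.3376276…
Then the exponent is δ²μ/2 = (μ − 327)²/(2μ) = 28.137885.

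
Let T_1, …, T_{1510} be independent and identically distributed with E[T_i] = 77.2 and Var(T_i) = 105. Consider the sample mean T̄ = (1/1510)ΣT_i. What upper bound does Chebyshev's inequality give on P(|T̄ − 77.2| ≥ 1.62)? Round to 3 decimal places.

Var(T̄) = Var(T_i)/n = 105/1510 = 0.069536.
Chebyshev: P(|T̄ − 77.2| ≥ 1.62) ≤ Var(T̄)/(1.62)² = 105/(1510·1.62²) = 0.0265.

0.026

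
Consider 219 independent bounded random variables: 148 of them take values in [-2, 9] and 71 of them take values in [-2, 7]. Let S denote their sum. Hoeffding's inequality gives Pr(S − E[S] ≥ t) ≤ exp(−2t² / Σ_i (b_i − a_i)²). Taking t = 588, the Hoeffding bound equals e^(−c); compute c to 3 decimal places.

29.227

Σ(b_i − a_i)² = 148·11² + 71·9² = 23659.
c = 2t² / 23659 = 2·588² / 23659 = 29.2273.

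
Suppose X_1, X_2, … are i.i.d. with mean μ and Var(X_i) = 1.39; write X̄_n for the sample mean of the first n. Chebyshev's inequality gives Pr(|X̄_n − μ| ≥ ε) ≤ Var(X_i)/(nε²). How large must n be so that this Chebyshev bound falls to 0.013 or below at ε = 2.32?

20

Require 1.39/(n·2.32²) ≤ 0.013, i.e. n ≥ 1.39/(0.013·2.32²) = 19.865.
The smallest integer n is 20.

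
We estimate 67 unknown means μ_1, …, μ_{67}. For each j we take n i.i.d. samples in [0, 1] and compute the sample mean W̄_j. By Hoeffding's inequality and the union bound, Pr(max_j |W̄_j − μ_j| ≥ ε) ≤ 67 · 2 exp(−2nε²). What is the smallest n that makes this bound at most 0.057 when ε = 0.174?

Need 2·67·exp(−2nε²) ≤ 0.057, i.e. exp(−2nε²) ≤ 0.057/134.
So 2nε² ≥ ln(134/0.057) = 7.762544.
Hence n ≥ 7.762544/(2·0.174²) = 128.196.
The smallest integer n is 129.

129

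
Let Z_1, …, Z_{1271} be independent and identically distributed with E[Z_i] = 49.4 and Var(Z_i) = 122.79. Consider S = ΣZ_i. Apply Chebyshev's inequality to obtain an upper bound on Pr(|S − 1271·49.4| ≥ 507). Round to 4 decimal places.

0.6071

Var(S) = n·Var(Z_i) = 1271·122.79 = 156066.09.
Chebyshev: Pr(|S − 1271·49.4| ≥ 507) ≤ Var(S)/507² = 156066.09/257049 = 0.6071.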